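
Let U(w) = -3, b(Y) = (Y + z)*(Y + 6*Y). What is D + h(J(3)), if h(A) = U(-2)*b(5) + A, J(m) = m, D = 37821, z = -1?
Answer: 37404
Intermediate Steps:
b(Y) = 7*Y*(-1 + Y) (b(Y) = (Y - 1)*(Y + 6*Y) = (-1 + Y)*(7*Y) = 7*Y*(-1 + Y))
h(A) = -420 + A (h(A) = -21*5*(-1 + 5) + A = -21*5*4 + A = -3*140 + A = -420 + A)
D + h(J(3)) = 37821 + (-420 + 3) = 37821 - 417 = 37404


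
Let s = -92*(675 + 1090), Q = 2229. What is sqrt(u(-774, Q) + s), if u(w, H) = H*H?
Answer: sqrt(4806061) ≈ 2192.3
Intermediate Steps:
u(w, H) = H**2
s = -162380 (s = -92*1765 = -162380)
sqrt(u(-774, Q) + s) = sqrt(2229**2 - 162380) = sqrt(4968441 - 162380) = sqrt(4806061)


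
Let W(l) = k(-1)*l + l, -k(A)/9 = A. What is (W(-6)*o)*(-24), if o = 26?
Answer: 37440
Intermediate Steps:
k(A) = -9*A
W(l) = 10*l (W(l) = (-9*(-1))*l + l = 9*l + l = 10*l)
(W(-6)*o)*(-24) = ((10*(-6))*26)*(-24) = -60*26*(-24) = -1560*(-24) = 37440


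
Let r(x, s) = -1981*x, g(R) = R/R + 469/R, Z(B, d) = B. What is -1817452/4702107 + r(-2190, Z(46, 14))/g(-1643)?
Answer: 16758248964075871/2760136809 ≈ 6.0715e+6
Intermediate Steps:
g(R) = 1 + 469/R
-1817452/4702107 + r(-2190, Z(46, 14))/g(-1643) = -1817452/4702107 + (-1981*(-2190))/(((469 - 1643)/(-1643))) = -1817452*1/4702107 + 4338390/((-1/1643*(-1174))) = -1817452/4702107 + 4338390/(1174/1643) = -1817452/4702107 + 4338390*(1643/1174) = -1817452/4702107 + 3563987385/587 = 16758248964075871/2760136809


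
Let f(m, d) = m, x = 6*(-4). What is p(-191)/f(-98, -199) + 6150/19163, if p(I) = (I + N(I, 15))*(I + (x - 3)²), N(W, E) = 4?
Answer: 964257739/938987 ≈ 1026.9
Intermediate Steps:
x = -24
p(I) = (4 + I)*(729 + I) (p(I) = (I + 4)*(I + (-24 - 3)²) = (4 + I)*(I + (-27)²) = (4 + I)*(I + 729) = (4 + I)*(729 + I))
p(-191)/f(-98, -199) + 6150/19163 = (2916 + (-191)² + 733*(-191))/(-98) + 6150/19163 = (2916 + 36481 - 140003)*(-1/98) + 6150*(1/19163) = -100606*(-1/98) + 6150/19163 = 50303/49 + 6150/19163 = 964257739/938987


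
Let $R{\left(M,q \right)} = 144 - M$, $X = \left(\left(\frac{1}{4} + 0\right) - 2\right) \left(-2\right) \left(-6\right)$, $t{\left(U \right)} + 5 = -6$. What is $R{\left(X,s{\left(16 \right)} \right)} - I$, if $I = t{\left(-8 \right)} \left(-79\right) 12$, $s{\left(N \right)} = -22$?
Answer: $-10263$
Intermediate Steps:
$t{\left(U \right)} = -11$ ($t{\left(U \right)} = -5 - 6 = -11$)
$X = -21$ ($X = \left(\left(\frac{1}{4} + 0\right) - 2\right) \left(-2\right) \left(-6\right) = \left(\frac{1}{4} - 2\right) \left(-2\right) \left(-6\right) = \left(- \frac{7}{4}\right) \left(-2\right) \left(-6\right) = \frac{7}{2} \left(-6\right) = -21$)
$I = 10428$ ($I = \left(-11\right) \left(-79\right) 12 = 869 \cdot 12 = 10428$)
$R{\left(X,s{\left(16 \right)} \right)} - I = \left(144 - -21\right) - 10428 = \left(144 + 21\right) - 10428 = 165 - 10428 = -10263$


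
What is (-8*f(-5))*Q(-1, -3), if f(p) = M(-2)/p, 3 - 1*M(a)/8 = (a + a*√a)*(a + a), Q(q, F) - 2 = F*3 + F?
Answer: 640 + 1024*I*√2 ≈ 640.0 + 1448.2*I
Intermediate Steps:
Q(q, F) = 2 + 4*F (Q(q, F) = 2 + (F*3 + F) = 2 + (3*F + F) = 2 + 4*F)
M(a) = 24 - 16*a*(a + a^(3/2)) (M(a) = 24 - 8*(a + a*√a)*(a + a) = 24 - 8*(a + a^(3/2))*2*a = 24 - 16*a*(a + a^(3/2)))
f(p) = (-40 - 64*I*√2)/p (f(p) = (24 - 16*(-2)² - 64*I*√2)/p = (24 - 16*4 - 64*I*√2)/p = (24 - 64 - 64*I*√2)/p = (-40 - 64*I*√2)/p)
(-8*f(-5))*Q(-1, -3) = (-64*(-5 - 8*I*√2)/(-5))*(2 + 4*(-3)) = (-64*(-1)*(-5 - 8*I*√2)/5)*(2 - 12) = -8*(8 + 64*I*√2/5)*(-10) = (-64 - 512*I*√2/5)*(-10) = 640 + 1024*I*√2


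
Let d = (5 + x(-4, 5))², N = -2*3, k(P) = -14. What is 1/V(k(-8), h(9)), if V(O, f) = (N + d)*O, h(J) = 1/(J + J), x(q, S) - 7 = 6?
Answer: -1/4452 ≈ -0.00022462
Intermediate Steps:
x(q, S) = 13 (x(q, S) = 7 + 6 = 13)
h(J) = 1/(2*J)
N = -6
d = 324 (d = (5 + 13)² = 18² = 324)
V(O, f) = 318*O (V(O, f) = (-6 + 324)*O = 318*O)
1/V(k(-8), h(9)) = 1/(318*(-14)) = 1/(-4452) = -1/4452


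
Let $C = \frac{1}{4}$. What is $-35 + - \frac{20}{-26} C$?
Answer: $- \frac{905}{26} \approx -34.808$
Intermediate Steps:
$C = \frac{1}{4} \approx 0.25$
$-35 + - \frac{20}{-26} C = -35 + - \frac{20}{-26} \cdot \frac{1}{4} = -35 + \left(-20\right) \left(- \frac{1}{26}\right) \frac{1}{4} = -35 + \frac{10}{13} \cdot \frac{1}{4} = -35 + \frac{5}{26} = - \frac{905}{26}$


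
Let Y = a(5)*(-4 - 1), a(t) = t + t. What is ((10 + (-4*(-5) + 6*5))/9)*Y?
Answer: -1000/3 ≈ -333.33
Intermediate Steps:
a(t) = 2*t
Y = -50 (Y = (2*5)*(-4 - 1) = 10*(-5) = -50)
((10 + (-4*(-5) + 6*5))/9)*Y = ((10 + (-4*(-5) + 6*5))/9)*(-50) = ((10 + (20 + 30))*(⅑))*(-50) = ((10 + 50)*(⅑))*(-50) = (60*(⅑))*(-50) = (20/3)*(-50) = -1000/3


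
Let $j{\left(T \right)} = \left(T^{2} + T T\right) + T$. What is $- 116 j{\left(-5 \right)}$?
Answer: $-5220$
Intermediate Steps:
$j{\left(T \right)} = T + 2 T^{2}$ ($j{\left(T \right)} = \left(T^{2} + T^{2}\right) + T = 2 T^{2} + T = T + 2 T^{2}$)
$- 116 j{\left(-5 \right)} = - 116 \left(- 5 \left(1 + 2 \left(-5\right)\right)\right) = - 116 \left(- 5 \left(1 - 10\right)\right) = - 116 \left(\left(-5\right) \left(-9\right)\right) = \left(-116\right) 45 = -5220$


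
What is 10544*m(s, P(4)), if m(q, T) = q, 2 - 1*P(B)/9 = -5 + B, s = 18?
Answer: 189792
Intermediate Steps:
P(B) = 63 - 9*B (P(B) = 18 - 9*(-5 + B) = 18 + (45 - 9*B) = 63 - 9*B)
10544*m(s, P(4)) = 10544*18 = 189792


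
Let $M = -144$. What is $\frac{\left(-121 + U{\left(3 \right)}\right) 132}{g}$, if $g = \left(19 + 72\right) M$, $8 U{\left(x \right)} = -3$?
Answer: $\frac{10681}{8736} \approx 1.2226$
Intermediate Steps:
$U{\left(x \right)} = - \frac{3}{8}$ ($U{\left(x \right)} = \frac{1}{8} \left(-3\right) = - \frac{3}{8}$)
$g = -13104$ ($g = \left(19 + 72\right) \left(-144\right) = 91 \left(-144\right) = -13104$)
$\frac{\left(-121 + U{\left(3 \right)}\right) 132}{g} = \frac{\left(-121 - \frac{3}{8}\right) 132}{-13104} = \left(- \frac{971}{8}\right) 132 \left(- \frac{1}{13104}\right) = \left(- \frac{32043}{2}\right) \left(- \frac{1}{13104}\right) = \frac{10681}{8736}$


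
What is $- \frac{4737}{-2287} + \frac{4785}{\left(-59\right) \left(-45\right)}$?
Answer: $\frac{1568002}{404799} \approx 3.8735$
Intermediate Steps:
$- \frac{4737}{-2287} + \frac{4785}{\left(-59\right) \left(-45\right)} = \left(-4737\right) \left(- \frac{1}{2287}\right) + \frac{4785}{2655} = \frac{4737}{2287} + 4785 \cdot \frac{1}{2655} = \frac{4737}{2287} + \frac{319}{177} = \frac{1568002}{404799}$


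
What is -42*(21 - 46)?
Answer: 1050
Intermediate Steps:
-42*(21 - 46) = -42*(-25) = 1050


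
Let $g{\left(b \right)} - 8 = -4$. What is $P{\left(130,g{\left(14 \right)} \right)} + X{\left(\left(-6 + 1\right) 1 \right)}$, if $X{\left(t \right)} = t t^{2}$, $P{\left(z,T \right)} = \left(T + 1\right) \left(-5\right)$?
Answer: $-150$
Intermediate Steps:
$g{\left(b \right)} = 4$ ($g{\left(b \right)} = 8 - 4 = 4$)
$P{\left(z,T \right)} = -5 - 5 T$ ($P{\left(z,T \right)} = \left(1 + T\right) \left(-5\right) = -5 - 5 T$)
$X{\left(t \right)} = t^{3}$
$P{\left(130,g{\left(14 \right)} \right)} + X{\left(\left(-6 + 1\right) 1 \right)} = \left(-5 - 20\right) + \left(\left(-6 + 1\right) 1\right)^{3} = \left(-5 - 20\right) + \left(\left(-5\right) 1\right)^{3} = -25 + \left(-5\right)^{3} = -25 - 125 = -150$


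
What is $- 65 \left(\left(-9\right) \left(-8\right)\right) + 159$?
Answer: $-4521$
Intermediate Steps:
$- 65 \left(\left(-9\right) \left(-8\right)\right) + 159 = \left(-65\right) 72 + 159 = -4680 + 159 = -4521$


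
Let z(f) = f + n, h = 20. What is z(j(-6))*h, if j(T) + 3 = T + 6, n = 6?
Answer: 60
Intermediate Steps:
j(T) = 3 + T (j(T) = -3 + (T + 6) = -3 + (6 + T) = 3 + T)
z(f) = 6 + f (z(f) = f + 6 = 6 + f)
z(j(-6))*h = (6 + (3 - 6))*20 = (6 - 3)*20 = 3*20 = 60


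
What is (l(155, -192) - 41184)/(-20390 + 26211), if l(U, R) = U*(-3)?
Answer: -41649/5821 ≈ -7.1550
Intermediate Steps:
l(U, R) = -3*U
(l(155, -192) - 41184)/(-20390 + 26211) = (-3*155 - 41184)/(-20390 + 26211) = (-465 - 41184)/5821 = -41649*1/5821 = -41649/5821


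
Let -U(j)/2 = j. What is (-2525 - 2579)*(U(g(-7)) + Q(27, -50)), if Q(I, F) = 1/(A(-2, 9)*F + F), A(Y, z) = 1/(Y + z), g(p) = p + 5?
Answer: -508167/25 ≈ -20327.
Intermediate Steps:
g(p) = 5 + p
U(j) = -2*j
Q(I, F) = 7/(8*F) (Q(I, F) = 1/(F/(-2 + 9) + F) = 1/(F/7 + F) = 1/(8*F/7) = 7/(8*F))
(-2525 - 2579)*(U(g(-7)) + Q(27, -50)) = (-2525 - 2579)*(-2*(5 - 7) + (7/8)/(-50)) = -5104*(-2*(-2) + (7/8)*(-1/50)) = -5104*(4 - 7/400) = -5104*1593/400 = -508167/25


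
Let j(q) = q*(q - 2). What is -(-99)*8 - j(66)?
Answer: -3432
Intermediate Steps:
j(q) = q*(-2 + q)
-(-99)*8 - j(66) = -(-99)*8 - 66*(-2 + 66) = -33*(-24) - 66*64 = 792 - 1*4224 = 792 - 4224 = -3432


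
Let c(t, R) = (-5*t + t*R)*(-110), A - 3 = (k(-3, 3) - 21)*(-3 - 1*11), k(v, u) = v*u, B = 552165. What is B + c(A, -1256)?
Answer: 59226495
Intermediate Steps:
k(v, u) = u*v
A = 423 (A = 3 + (3*(-3) - 21)*(-3 - 1*11) = 3 + (-9 - 21)*(-3 - 11) = 3 - 30*(-14) = 3 + 420 = 423)
c(t, R) = 550*t - 110*R*t (c(t, R) = (-5*t + R*t)*(-110) = 550*t - 110*R*t)
B + c(A, -1256) = 552165 + 110*423*(5 - 1*(-1256)) = 552165 + 110*423*(5 + 1256) = 552165 + 110*423*1261 = 552165 + 58674330 = 59226495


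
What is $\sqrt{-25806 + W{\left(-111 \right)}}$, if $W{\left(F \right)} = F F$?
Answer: $i \sqrt{13485} \approx 116.12 i$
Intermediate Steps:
$W{\left(F \right)} = F^{2}$
$\sqrt{-25806 + W{\left(-111 \right)}} = \sqrt{-25806 + \left(-111\right)^{2}} = \sqrt{-25806 + 12321} = \sqrt{-13485} = i \sqrt{13485}$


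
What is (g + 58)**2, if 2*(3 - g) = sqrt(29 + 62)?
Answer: (122 - sqrt(91))**2/4 ≈ 3161.8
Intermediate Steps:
g = 3 - sqrt(91)/2 (g = 3 - sqrt(29 + 62)/2 = 3 - sqrt(91)/2 ≈ -1.7697)
(g + 58)**2 = ((3 - sqrt(91)/2) + 58)**2 = (61 - sqrt(91)/2)**2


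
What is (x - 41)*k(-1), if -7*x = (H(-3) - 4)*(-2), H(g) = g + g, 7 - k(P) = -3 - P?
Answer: -2763/7 ≈ -394.71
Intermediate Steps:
k(P) = 10 + P (k(P) = 7 - (-3 - P) = 7 + (3 + P) = 10 + P)
H(g) = 2*g
x = -20/7 (x = -(2*(-3) - 4)*(-2)/7 = -(-6 - 4)*(-2)/7 = -(-10)*(-2)/7 = -1/7*20 = -20/7 ≈ -2.8571)
(x - 41)*k(-1) = (-20/7 - 41)*(10 - 1) = -307/7*9 = -2763/7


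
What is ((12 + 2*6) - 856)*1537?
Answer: -1278784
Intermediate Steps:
((12 + 2*6) - 856)*1537 = ((12 + 12) - 856)*1537 = (24 - 856)*1537 = -832*1537 = -1278784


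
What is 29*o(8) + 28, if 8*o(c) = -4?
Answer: 27/2 ≈ 13.500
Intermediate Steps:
o(c) = -½ (o(c) = (⅛)*(-4) = -½)
29*o(8) + 28 = 29*(-½) + 28 = -29/2 + 28 = 27/2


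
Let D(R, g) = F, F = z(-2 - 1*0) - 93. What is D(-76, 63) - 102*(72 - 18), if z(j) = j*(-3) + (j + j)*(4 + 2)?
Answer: -5619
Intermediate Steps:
z(j) = 9*j (z(j) = -3*j + (2*j)*6 = -3*j + 12*j = 9*j)
F = -111 (F = 9*(-2 - 1*0) - 93 = 9*(-2 + 0) - 93 = 9*(-2) - 93 = -18 - 93 = -111)
D(R, g) = -111
D(-76, 63) - 102*(72 - 18) = -111 - 102*(72 - 18) = -111 - 102*54 = -111 - 5508 = -5619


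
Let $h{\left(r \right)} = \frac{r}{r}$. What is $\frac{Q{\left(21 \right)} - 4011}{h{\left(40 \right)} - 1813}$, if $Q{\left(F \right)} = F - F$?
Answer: $\frac{1337}{604} \approx 2.2136$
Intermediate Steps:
$Q{\left(F \right)} = 0$
$h{\left(r \right)} = 1$
$\frac{Q{\left(21 \right)} - 4011}{h{\left(40 \right)} - 1813} = \frac{0 - 4011}{1 - 1813} = - \frac{4011}{-1812} = \left(-4011\right) \left(- \frac{1}{1812}\right) = \frac{1337}{604}$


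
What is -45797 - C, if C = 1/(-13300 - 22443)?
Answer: -1636922170/35743 ≈ -45797.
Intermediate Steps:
C = -1/35743 (C = 1/(-35743) = -1/35743 ≈ -2.7978e-5)
-45797 - C = -45797 - 1*(-1/35743) = -45797 + 1/35743 = -1636922170/35743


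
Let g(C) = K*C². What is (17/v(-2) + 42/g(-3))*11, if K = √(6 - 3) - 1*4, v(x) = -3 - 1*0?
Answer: -3047/39 - 154*√3/39 ≈ -84.968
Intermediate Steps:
v(x) = -3 (v(x) = -3 + 0 = -3)
K = -4 + √3 (K = √3 - 4 = -4 + √3 ≈ -2.2679)
g(C) = C²*(-4 + √3) (g(C) = (-4 + √3)*C² = C²*(-4 + √3))
(17/v(-2) + 42/g(-3))*11 = (17/(-3) + 42/(((-3)²*(-4 + √3))))*11 = (17*(-⅓) + 42/((9*(-4 + √3))))*11 = (-17/3 + 42/(-36 + 9*√3))*11 = -187/3 + 462/(-36 + 9*√3)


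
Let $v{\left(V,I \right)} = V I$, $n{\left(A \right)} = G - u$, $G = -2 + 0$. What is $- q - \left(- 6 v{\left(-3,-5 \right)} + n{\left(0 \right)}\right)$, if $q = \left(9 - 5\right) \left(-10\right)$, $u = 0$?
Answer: $132$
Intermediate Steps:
$G = -2$
$q = -40$ ($q = 4 \left(-10\right) = -40$)
$n{\left(A \right)} = -2$ ($n{\left(A \right)} = -2 - 0 = -2 + 0 = -2$)
$v{\left(V,I \right)} = I V$
$- q - \left(- 6 v{\left(-3,-5 \right)} + n{\left(0 \right)}\right) = \left(-1\right) \left(-40\right) - \left(- 6 \left(\left(-5\right) \left(-3\right)\right) - 2\right) = 40 - \left(\left(-6\right) 15 - 2\right) = 40 - \left(-90 - 2\right) = 40 - -92 = 40 + 92 = 132$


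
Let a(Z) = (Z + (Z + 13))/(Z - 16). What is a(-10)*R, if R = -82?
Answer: -287/13 ≈ -22.077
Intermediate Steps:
a(Z) = (13 + 2*Z)/(-16 + Z) (a(Z) = (Z + (13 + Z))/(-16 + Z) = (13 + 2*Z)/(-16 + Z))
a(-10)*R = ((13 + 2*(-10))/(-16 - 10))*(-82) = ((13 - 20)/(-26))*(-82) = -1/26*(-7)*(-82) = (7/26)*(-82) = -287/13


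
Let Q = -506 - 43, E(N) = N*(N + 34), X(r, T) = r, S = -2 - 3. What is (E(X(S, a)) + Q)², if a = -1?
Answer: 481636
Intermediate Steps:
S = -5
E(N) = N*(34 + N)
Q = -549
(E(X(S, a)) + Q)² = (-5*(34 - 5) - 549)² = (-5*29 - 549)² = (-145 - 549)² = (-694)² = 481636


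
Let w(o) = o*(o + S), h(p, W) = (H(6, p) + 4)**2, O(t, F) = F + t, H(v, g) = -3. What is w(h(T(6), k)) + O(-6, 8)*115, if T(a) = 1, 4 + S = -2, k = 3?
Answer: 225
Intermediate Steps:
S = -6 (S = -4 - 2 = -6)
h(p, W) = 1 (h(p, W) = (-3 + 4)**2 = 1**2 = 1)
w(o) = o*(-6 + o) (w(o) = o*(o - 6) = o*(-6 + o))
w(h(T(6), k)) + O(-6, 8)*115 = 1*(-6 + 1) + (8 - 6)*115 = 1*(-5) + 2*115 = -5 + 230 = 225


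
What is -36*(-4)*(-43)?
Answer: -6192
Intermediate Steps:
-36*(-4)*(-43) = 144*(-43) = -6192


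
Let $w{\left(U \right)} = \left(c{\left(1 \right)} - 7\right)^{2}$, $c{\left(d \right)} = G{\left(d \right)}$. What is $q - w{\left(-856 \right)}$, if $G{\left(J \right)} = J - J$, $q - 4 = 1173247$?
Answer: $1173202$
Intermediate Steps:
$q = 1173251$ ($q = 4 + 1173247 = 1173251$)
$G{\left(J \right)} = 0$
$c{\left(d \right)} = 0$
$w{\left(U \right)} = 49$ ($w{\left(U \right)} = \left(0 - 7\right)^{2} = \left(-7\right)^{2} = 49$)
$q - w{\left(-856 \right)} = 1173251 - 49 = 1173202$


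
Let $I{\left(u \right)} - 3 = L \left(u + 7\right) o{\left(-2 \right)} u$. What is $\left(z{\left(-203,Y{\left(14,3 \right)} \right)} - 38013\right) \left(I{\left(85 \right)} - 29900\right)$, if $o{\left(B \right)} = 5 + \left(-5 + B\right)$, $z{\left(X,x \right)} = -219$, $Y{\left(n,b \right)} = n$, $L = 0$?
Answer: $1143022104$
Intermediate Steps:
$o{\left(B \right)} = B$
$I{\left(u \right)} = 3$ ($I{\left(u \right)} = 3 + 0 \left(u + 7\right) \left(-2\right) u = 3 + 0 \left(7 + u\right) \left(-2\right) u = 3 + 0 \left(-2\right) u = 3 + 0 u = 3 + 0 = 3$)
$\left(z{\left(-203,Y{\left(14,3 \right)} \right)} - 38013\right) \left(I{\left(85 \right)} - 29900\right) = \left(-219 - 38013\right) \left(3 - 29900\right) = \left(-38232\right) \left(-29897\right) = 1143022104$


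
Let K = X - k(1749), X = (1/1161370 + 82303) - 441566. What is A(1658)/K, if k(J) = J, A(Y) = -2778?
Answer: 1075428620/139756168813 ≈ 0.0076950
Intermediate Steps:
X = -417237270309/1161370 (X = (1/1161370 + 82303) - 441566 = 95584235111/1161370 - 441566 = -417237270309/1161370 ≈ -3.5926e+5)
K = -419268506439/1161370 (K = -417237270309/1161370 - 1*1749 = -417237270309/1161370 - 1749 = -419268506439/1161370 ≈ -3.6101e+5)
A(1658)/K = -2778/(-419268506439/1161370) = -2778*(-1161370/419268506439) = 1075428620/139756168813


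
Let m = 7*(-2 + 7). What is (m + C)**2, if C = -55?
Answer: 400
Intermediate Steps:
m = 35 (m = 7*5 = 35)
(m + C)**2 = (35 - 55)**2 = (-20)**2 = 400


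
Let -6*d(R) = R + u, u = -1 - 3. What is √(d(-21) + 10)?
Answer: √510/6 ≈ 3.7639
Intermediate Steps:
u = -4
d(R) = ⅔ - R/6 (d(R) = -(R - 4)/6 = -(-4 + R)/6 = ⅔ - R/6)
√(d(-21) + 10) = √((⅔ - ⅙*(-21)) + 10) = √((⅔ + 7/2) + 10) = √(25/6 + 10) = √(85/6) = √510/6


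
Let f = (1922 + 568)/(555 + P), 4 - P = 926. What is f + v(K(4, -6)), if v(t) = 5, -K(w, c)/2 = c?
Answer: -655/367 ≈ -1.7847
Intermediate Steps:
P = -922 (P = 4 - 1*926 = 4 - 926 = -922)
K(w, c) = -2*c
f = -2490/367 (f = (1922 + 568)/(555 - 922) = 2490/(-367) = 2490*(-1/367) = -2490/367 ≈ -6.7847)
f + v(K(4, -6)) = -2490/367 + 5 = -655/367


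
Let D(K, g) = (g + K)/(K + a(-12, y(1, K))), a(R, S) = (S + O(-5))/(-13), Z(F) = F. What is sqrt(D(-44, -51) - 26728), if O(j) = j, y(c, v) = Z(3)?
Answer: I*sqrt(962130)/6 ≈ 163.48*I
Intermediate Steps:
y(c, v) = 3
a(R, S) = 5/13 - S/13 (a(R, S) = (S - 5)/(-13) = (-5 + S)*(-1/13) = 5/13 - S/13)
D(K, g) = (K + g)/(2/13 + K) (D(K, g) = (g + K)/(K + (5/13 - 1/13*3)) = (K + g)/(K + (5/13 - 3/13)) = (K + g)/(K + 2/13) = (K + g)/(2/13 + K))
sqrt(D(-44, -51) - 26728) = sqrt(13*(-44 - 51)/(2 + 13*(-44)) - 26728) = sqrt(13*(-95)/(2 - 572) - 26728) = sqrt(13*(-95)/(-570) - 26728) = sqrt(13*(-1/570)*(-95) - 26728) = sqrt(13/6 - 26728) = sqrt(-160355/6) = I*sqrt(962130)/6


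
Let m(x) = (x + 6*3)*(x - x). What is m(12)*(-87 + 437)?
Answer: 0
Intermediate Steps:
m(x) = 0 (m(x) = (x + 18)*0 = (18 + x)*0 = 0)
m(12)*(-87 + 437) = 0*(-87 + 437) = 0*350 = 0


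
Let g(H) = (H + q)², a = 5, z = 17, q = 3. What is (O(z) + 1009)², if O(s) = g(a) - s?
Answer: 1115136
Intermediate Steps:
g(H) = (3 + H)² (g(H) = (H + 3)² = (3 + H)²)
O(s) = 64 - s (O(s) = (3 + 5)² - s = 8² - s = 64 - s)
(O(z) + 1009)² = ((64 - 1*17) + 1009)² = ((64 - 17) + 1009)² = (47 + 1009)² = 1056² = 1115136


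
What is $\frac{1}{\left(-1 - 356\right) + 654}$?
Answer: $\frac{1}{297} \approx 0.003367$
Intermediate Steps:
$\frac{1}{\left(-1 - 356\right) + 654} = \frac{1}{-357 + 654} = \frac{1}{297}$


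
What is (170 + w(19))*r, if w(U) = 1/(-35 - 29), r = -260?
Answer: -707135/16 ≈ -44196.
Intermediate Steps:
w(U) = -1/64 (w(U) = 1/(-64) = -1/64)
(170 + w(19))*r = (170 - 1/64)*(-260) = (10879/64)*(-260) = -707135/16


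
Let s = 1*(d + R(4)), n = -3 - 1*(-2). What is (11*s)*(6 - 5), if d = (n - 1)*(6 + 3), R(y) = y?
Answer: -154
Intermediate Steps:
n = -1 (n = -3 + 2 = -1)
d = -18 (d = (-1 - 1)*(6 + 3) = -2*9 = -18)
s = -14 (s = 1*(-18 + 4) = 1*(-14) = -14)
(11*s)*(6 - 5) = (11*(-14))*(6 - 5) = -154*1 = -154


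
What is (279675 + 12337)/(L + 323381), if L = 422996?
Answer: 292012/746377 ≈ 0.39124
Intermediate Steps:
(279675 + 12337)/(L + 323381) = (279675 + 12337)/(422996 + 323381) = 292012/746377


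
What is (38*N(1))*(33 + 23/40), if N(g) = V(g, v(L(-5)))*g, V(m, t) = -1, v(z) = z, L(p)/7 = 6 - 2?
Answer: -25517/20 ≈ -1275.8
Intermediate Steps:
L(p) = 28 (L(p) = 7*(6 - 2) = 7*4 = 28)
N(g) = -g
(38*N(1))*(33 + 23/40) = (38*(-1*1))*(33 + 23/40) = (38*(-1))*(33 + 23*(1/40)) = -38*(33 + 23/40) = -38*1343/40 = -25517/20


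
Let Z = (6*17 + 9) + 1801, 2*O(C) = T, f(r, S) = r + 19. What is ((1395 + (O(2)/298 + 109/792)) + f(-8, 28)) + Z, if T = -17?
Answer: 391563419/118008 ≈ 3318.1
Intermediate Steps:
f(r, S) = 19 + r
O(C) = -17/2 (O(C) = (½)*(-17) = -17/2)
Z = 1912 (Z = (102 + 9) + 1801 = 111 + 1801 = 1912)
((1395 + (O(2)/298 + 109/792)) + f(-8, 28)) + Z = ((1395 + (-17/2/298 + 109/792)) + (19 - 8)) + 1912 = ((1395 + (-17/2*1/298 + 109*(1/792))) + 11) + 1912 = ((1395 + (-17/596 + 109/792)) + 11) + 1912 = ((1395 + 12875/118008) + 11) + 1912 = (164634035/118008 + 11) + 1912 = 165932123/118008 + 1912 = 391563419/118008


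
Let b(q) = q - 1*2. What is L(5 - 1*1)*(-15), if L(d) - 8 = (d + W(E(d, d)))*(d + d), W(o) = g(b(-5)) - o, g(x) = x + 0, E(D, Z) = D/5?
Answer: 336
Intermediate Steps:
E(D, Z) = D/5 (E(D, Z) = D*(⅕) = D/5)
b(q) = -2 + q (b(q) = q - 2 = -2 + q)
g(x) = x
W(o) = -7 - o (W(o) = (-2 - 5) - o = -7 - o)
L(d) = 8 + 2*d*(-7 + 4*d/5) (L(d) = 8 + (d + (-7 - d/5))*(d + d) = 8 + (d + (-7 - d/5))*(2*d) = 8 + (-7 + 4*d/5)*(2*d) = 8 + 2*d*(-7 + 4*d/5))
L(5 - 1*1)*(-15) = (8 - 14*(5 - 1*1) + 8*(5 - 1*1)²/5)*(-15) = (8 - 14*(5 - 1) + 8*(5 - 1)²/5)*(-15) = (8 - 14*4 + (8/5)*4²)*(-15) = (8 - 56 + (8/5)*16)*(-15) = (8 - 56 + 128/5)*(-15) = -112/5*(-15) = 336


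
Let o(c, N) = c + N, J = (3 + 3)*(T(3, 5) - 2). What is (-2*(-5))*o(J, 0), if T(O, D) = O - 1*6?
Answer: -300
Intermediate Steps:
T(O, D) = -6 + O (T(O, D) = O - 6 = -6 + O)
J = -30 (J = (3 + 3)*((-6 + 3) - 2) = 6*(-3 - 2) = 6*(-5) = -30)
o(c, N) = N + c
(-2*(-5))*o(J, 0) = (-2*(-5))*(0 - 30) = 10*(-30) = -300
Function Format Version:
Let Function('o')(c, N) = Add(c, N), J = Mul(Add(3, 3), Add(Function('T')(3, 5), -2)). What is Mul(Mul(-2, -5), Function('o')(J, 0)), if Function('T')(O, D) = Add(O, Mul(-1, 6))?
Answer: -300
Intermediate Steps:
Function('T')(O, D) = Add(-6, O) (Function('T')(O, D) = Add(O, -6) = Add(-6, O))
J = -30 (J = Mul(Add(3, 3), Add(Add(-6, 3), -2)) = Mul(6, Add(-3, -2)) = Mul(6, -5) = -30)
Function('o')(c, N) = Add(N, c)
Mul(Mul(-2, -5), Function('o')(J, 0)) = Mul(Mul(-2, -5), Add(0, -30)) = Mul(10, -30) = -300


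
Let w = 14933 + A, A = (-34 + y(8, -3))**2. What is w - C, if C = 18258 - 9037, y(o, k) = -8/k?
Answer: 60244/9 ≈ 6693.8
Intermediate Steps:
A = 8836/9 (A = (-34 - 8/(-3))**2 = (-34 - 8*(-1/3))**2 = (-34 + 8/3)**2 = (-94/3)**2 = 8836/9 ≈ 981.78)
C = 9221
w = 143233/9 (w = 14933 + 8836/9 = 143233/9 ≈ 15915.)
w - C = 143233/9 - 1*9221 = 143233/9 - 9221 = 60244/9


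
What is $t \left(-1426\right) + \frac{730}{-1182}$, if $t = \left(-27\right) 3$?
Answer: $\frac{68263681}{591} \approx 1.1551 \cdot 10^{5}$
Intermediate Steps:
$t = -81$
$t \left(-1426\right) + \frac{730}{-1182} = \left(-81\right) \left(-1426\right) + \frac{730}{-1182} = 115506 + 730 \left(- \frac{1}{1182}\right) = 115506 - \frac{365}{591} = \frac{68263681}{591}$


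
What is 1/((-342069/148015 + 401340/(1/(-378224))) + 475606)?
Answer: -21145/3209725247643197 ≈ -6.5878e-12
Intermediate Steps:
1/((-342069/148015 + 401340/(1/(-378224))) + 475606) = 1/((-342069*1/148015 + 401340/(-1/378224)) + 475606) = 1/((-48867/21145 + 401340*(-378224)) + 475606) = 1/((-48867/21145 - 151796420160) + 475606) = 1/(-3209735304332067/21145 + 475606) = 1/(-3209725247643197/21145) = -21145/3209725247643197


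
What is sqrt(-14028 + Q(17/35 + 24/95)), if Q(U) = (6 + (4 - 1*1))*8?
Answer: 2*I*sqrt(3489) ≈ 118.14*I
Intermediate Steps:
Q(U) = 72 (Q(U) = (6 + (4 - 1))*8 = (6 + 3)*8 = 9*8 = 72)
sqrt(-14028 + Q(17/35 + 24/95)) = sqrt(-14028 + 72) = sqrt(-13956) = 2*I*sqrt(3489)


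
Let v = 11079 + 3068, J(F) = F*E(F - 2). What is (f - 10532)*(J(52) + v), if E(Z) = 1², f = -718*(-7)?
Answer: -78179694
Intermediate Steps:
f = 5026
E(Z) = 1
J(F) = F (J(F) = F*1 = F)
v = 14147
(f - 10532)*(J(52) + v) = (5026 - 10532)*(52 + 14147) = -5506*14199 = -78179694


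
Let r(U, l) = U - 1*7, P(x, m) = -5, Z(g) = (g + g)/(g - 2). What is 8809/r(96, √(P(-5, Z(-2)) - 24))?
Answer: 8809/89 ≈ 98.978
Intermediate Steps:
Z(g) = 2*g/(-2 + g) (Z(g) = (2*g)/(-2 + g) = 2*g/(-2 + g))
r(U, l) = -7 + U (r(U, l) = U - 7 = -7 + U)
8809/r(96, √(P(-5, Z(-2)) - 24)) = 8809/(-7 + 96) = 8809/89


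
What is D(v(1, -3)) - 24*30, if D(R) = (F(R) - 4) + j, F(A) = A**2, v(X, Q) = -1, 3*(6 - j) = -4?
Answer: -2147/3 ≈ -715.67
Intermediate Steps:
j = 22/3 (j = 6 - 1/3*(-4) = 6 + 4/3 = 22/3 ≈ 7.3333)
D(R) = 10/3 + R**2 (D(R) = (R**2 - 4) + 22/3 = (-4 + R**2) + 22/3 = 10/3 + R**2)
D(v(1, -3)) - 24*30 = (10/3 + (-1)**2) - 24*30 = (10/3 + 1) - 720 = 13/3 - 720 = -2147/3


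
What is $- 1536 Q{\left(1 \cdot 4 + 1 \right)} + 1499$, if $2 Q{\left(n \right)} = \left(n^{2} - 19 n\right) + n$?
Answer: $51419$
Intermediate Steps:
$Q{\left(n \right)} = \frac{n^{2}}{2} - 9 n$ ($Q{\left(n \right)} = \frac{\left(n^{2} - 19 n\right) + n}{2} = \frac{n^{2} - 18 n}{2} = \frac{n^{2}}{2} - 9 n$)
$- 1536 Q{\left(1 \cdot 4 + 1 \right)} + 1499 = - 1536 \frac{\left(1 \cdot 4 + 1\right) \left(-18 + \left(1 \cdot 4 + 1\right)\right)}{2} + 1499 = - 1536 \frac{\left(4 + 1\right) \left(-18 + \left(4 + 1\right)\right)}{2} + 1499 = - 1536 \cdot \frac{1}{2} \cdot 5 \left(-18 + 5\right) + 1499 = - 1536 \cdot \frac{1}{2} \cdot 5 \left(-13\right) + 1499 = \left(-1536\right) \left(- \frac{65}{2}\right) + 1499 = 49920 + 1499 = 51419$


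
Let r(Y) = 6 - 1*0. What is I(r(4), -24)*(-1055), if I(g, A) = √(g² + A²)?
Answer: -6330*√17 ≈ -26099.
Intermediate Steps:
r(Y) = 6 (r(Y) = 6 + 0 = 6)
I(g, A) = √(A² + g²)
I(r(4), -24)*(-1055) = √((-24)² + 6²)*(-1055) = √(576 + 36)*(-1055) = √612*(-1055) = (6*√17)*(-1055) = -6330*√17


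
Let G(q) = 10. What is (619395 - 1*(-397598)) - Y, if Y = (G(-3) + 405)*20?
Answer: 1008693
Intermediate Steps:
Y = 8300 (Y = (10 + 405)*20 = 415*20 = 8300)
(619395 - 1*(-397598)) - Y = (619395 - 1*(-397598)) - 1*8300 = (619395 + 397598) - 8300 = 1016993 - 8300 = 1008693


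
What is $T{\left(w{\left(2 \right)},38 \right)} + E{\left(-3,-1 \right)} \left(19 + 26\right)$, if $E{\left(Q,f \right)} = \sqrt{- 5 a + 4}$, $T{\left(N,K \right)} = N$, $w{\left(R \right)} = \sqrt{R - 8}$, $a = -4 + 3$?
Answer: $135 + i \sqrt{6} \approx 135.0 + 2.4495 i$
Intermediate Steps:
$a = -1$
$w{\left(R \right)} = \sqrt{-8 + R}$
$E{\left(Q,f \right)} = 3$ ($E{\left(Q,f \right)} = \sqrt{\left(-5\right) \left(-1\right) + 4} = \sqrt{5 + 4} = \sqrt{9} = 3$)
$T{\left(w{\left(2 \right)},38 \right)} + E{\left(-3,-1 \right)} \left(19 + 26\right) = \sqrt{-8 + 2} + 3 \left(19 + 26\right) = \sqrt{-6} + 3 \cdot 45 = i \sqrt{6} + 135 = 135 + i \sqrt{6}$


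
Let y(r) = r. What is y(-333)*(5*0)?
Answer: 0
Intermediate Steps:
y(-333)*(5*0) = -1665*0 = -333*0 = 0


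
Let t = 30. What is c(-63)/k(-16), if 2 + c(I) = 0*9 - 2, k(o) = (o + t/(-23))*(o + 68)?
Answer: 23/5174 ≈ 0.0044453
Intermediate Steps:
k(o) = (68 + o)*(-30/23 + o) (k(o) = (o + 30/(-23))*(o + 68) = (o + 30*(-1/23))*(68 + o) = (o - 30/23)*(68 + o) = (-30/23 + o)*(68 + o) = (68 + o)*(-30/23 + o))
c(I) = -4 (c(I) = -2 + (0*9 - 2) = -2 + (0 - 2) = -2 - 2 = -4)
c(-63)/k(-16) = -4/(-2040/23 + (-16)² + (1534/23)*(-16)) = -4/(-2040/23 + 256 - 24544/23) = -4/(-20696/23) = -4*(-23/20696) = 23/5174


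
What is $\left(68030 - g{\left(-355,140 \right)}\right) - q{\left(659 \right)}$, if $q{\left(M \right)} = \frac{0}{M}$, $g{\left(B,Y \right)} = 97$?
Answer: $67933$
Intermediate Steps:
$q{\left(M \right)} = 0$
$\left(68030 - g{\left(-355,140 \right)}\right) - q{\left(659 \right)} = \left(68030 - 97\right) - 0 = \left(68030 - 97\right) + 0 = 67933 + 0 = 67933$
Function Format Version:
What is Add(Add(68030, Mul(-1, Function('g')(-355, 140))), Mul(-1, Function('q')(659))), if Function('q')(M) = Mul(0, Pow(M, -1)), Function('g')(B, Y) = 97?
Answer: 67933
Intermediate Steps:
Function('q')(M) = 0
Add(Add(68030, Mul(-1, Function('g')(-355, 140))), Mul(-1, Function('q')(659))) = Add(Add(68030, Mul(-1, 97)), Mul(-1, 0)) = Add(Add(68030, -97), 0) = Add(67933, 0) = 67933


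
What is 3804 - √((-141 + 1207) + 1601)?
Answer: 3804 - √2667 ≈ 3752.4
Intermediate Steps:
3804 - √((-141 + 1207) + 1601) = 3804 - √(1066 + 1601) = 3804 - √2667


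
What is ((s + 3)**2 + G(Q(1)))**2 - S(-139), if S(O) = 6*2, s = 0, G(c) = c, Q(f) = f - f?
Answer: 69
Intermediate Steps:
Q(f) = 0
S(O) = 12
((s + 3)**2 + G(Q(1)))**2 - S(-139) = ((0 + 3)**2 + 0)**2 - 1*12 = (3**2 + 0)**2 - 12 = (9 + 0)**2 - 12 = 9**2 - 12 = 81 - 12 = 69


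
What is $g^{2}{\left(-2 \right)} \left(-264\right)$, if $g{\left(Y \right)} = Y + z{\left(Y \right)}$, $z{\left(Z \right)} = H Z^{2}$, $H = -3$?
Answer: $-51744$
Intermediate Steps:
$z{\left(Z \right)} = - 3 Z^{2}$
$g{\left(Y \right)} = Y - 3 Y^{2}$
$g^{2}{\left(-2 \right)} \left(-264\right) = \left(- 2 \left(1 - -6\right)\right)^{2} \left(-264\right) = \left(- 2 \left(1 + 6\right)\right)^{2} \left(-264\right) = \left(\left(-2\right) 7\right)^{2} \left(-264\right) = \left(-14\right)^{2} \left(-264\right) = 196 \left(-264\right) = -51744$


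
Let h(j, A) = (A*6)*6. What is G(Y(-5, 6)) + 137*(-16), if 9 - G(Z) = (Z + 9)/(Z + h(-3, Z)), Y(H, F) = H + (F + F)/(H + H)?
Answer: -2503887/1147 ≈ -2183.0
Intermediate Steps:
h(j, A) = 36*A (h(j, A) = (6*A)*6 = 36*A)
Y(H, F) = H + F/H (Y(H, F) = H + (2*F)/((2*H)) = H + (2*F)*(1/(2*H)) = H + F/H)
G(Z) = 9 - (9 + Z)/(37*Z) (G(Z) = 9 - (Z + 9)/(Z + 36*Z) = 9 - (9 + Z)/(37*Z))
G(Y(-5, 6)) + 137*(-16) = (-9 + 332*(-5 + 6/(-5)))/(37*(-5 + 6/(-5))) + 137*(-16) = (-9 + 332*(-5 + 6*(-⅕)))/(37*(-5 + 6*(-⅕))) - 2192 = (-9 + 332*(-5 - 6/5))/(37*(-5 - 6/5)) - 2192 = (-9 + 332*(-31/5))/(37*(-31/5)) - 2192 = (1/37)*(-5/31)*(-9 - 10292/5) - 2192 = (1/37)*(-5/31)*(-10337/5) - 2192 = 10337/1147 - 2192 = -2503887/1147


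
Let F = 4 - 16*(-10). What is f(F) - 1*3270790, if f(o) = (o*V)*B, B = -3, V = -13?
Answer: -3264394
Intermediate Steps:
F = 164 (F = 4 + 160 = 164)
f(o) = 39*o (f(o) = (o*(-13))*(-3) = -13*o*(-3) = 39*o)
f(F) - 1*3270790 = 39*164 - 1*3270790 = 6396 - 3270790 = -3264394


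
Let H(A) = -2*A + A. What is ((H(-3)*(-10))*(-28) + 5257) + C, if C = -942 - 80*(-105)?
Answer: 13555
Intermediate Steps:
H(A) = -A
C = 7458 (C = -942 + 8400 = 7458)
((H(-3)*(-10))*(-28) + 5257) + C = ((-1*(-3)*(-10))*(-28) + 5257) + 7458 = ((3*(-10))*(-28) + 5257) + 7458 = (-30*(-28) + 5257) + 7458 = (840 + 5257) + 7458 = 6097 + 7458 = 13555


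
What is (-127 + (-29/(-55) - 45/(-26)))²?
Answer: 31819781161/2044900 ≈ 15561.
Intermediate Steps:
(-127 + (-29/(-55) - 45/(-26)))² = (-127 + (-29*(-1/55) - 45*(-1/26)))² = (-127 + (29/55 + 45/26))² = (-127 + 3229/1430)² = (-178381/1430)² = 31819781161/2044900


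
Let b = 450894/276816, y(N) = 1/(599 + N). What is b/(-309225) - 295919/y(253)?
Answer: -3596888555769019949/14266404600 ≈ -2.5212e+8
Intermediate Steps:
b = 75149/46136 (b = 450894*(1/276816) = 75149/46136 ≈ 1.6289)
b/(-309225) - 295919/y(253) = (75149/46136)/(-309225) - 295919/(1/(599 + 253)) = (75149/46136)*(-1/309225) - 295919/(1/852) = -75149/14266404600 - 295919/1/852 = -75149/14266404600 - 295919*852 = -75149/14266404600 - 252122988 = -3596888555769019949/14266404600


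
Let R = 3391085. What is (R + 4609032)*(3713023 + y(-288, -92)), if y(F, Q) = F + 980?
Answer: 29710154504655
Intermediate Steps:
y(F, Q) = 980 + F
(R + 4609032)*(3713023 + y(-288, -92)) = (3391085 + 4609032)*(3713023 + (980 - 288)) = 8000117*(3713023 + 692) = 8000117*3713715 = 29710154504655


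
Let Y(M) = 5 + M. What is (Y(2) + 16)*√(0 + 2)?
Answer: 23*√2 ≈ 32.527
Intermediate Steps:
(Y(2) + 16)*√(0 + 2) = ((5 + 2) + 16)*√(0 + 2) = (7 + 16)*√2 = 23*√2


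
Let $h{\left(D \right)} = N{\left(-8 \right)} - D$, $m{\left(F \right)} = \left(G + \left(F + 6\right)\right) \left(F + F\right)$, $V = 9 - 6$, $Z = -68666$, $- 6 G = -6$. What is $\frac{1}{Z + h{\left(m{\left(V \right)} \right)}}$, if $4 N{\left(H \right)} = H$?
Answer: $- \frac{1}{68728} \approx -1.455 \cdot 10^{-5}$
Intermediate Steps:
$G = 1$ ($G = \left(- \frac{1}{6}\right) \left(-6\right) = 1$)
$N{\left(H \right)} = \frac{H}{4}$
$V = 3$ ($V = 9 - 6 = 3$)
$m{\left(F \right)} = 2 F \left(7 + F\right)$ ($m{\left(F \right)} = \left(1 + \left(F + 6\right)\right) \left(F + F\right) = \left(1 + \left(6 + F\right)\right) 2 F = \left(7 + F\right) 2 F = 2 F \left(7 + F\right)$)
$h{\left(D \right)} = -2 - D$ ($h{\left(D \right)} = \frac{1}{4} \left(-8\right) - D = -2 - D$)
$\frac{1}{Z + h{\left(m{\left(V \right)} \right)}} = \frac{1}{-68666 - \left(2 + 2 \cdot 3 \left(7 + 3\right)\right)} = \frac{1}{-68666 - \left(2 + 2 \cdot 3 \cdot 10\right)} = \frac{1}{-68666 - 62} = \frac{1}{-68728} = - \frac{1}{68728}$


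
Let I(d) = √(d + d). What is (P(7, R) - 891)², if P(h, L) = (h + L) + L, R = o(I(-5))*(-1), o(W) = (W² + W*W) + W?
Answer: 712296 + 3376*I*√10 ≈ 7.123e+5 + 10676.0*I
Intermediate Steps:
I(d) = √2*√d (I(d) = √(2*d) = √2*√d)
o(W) = W + 2*W² (o(W) = (W² + W²) + W = 2*W² + W = W + 2*W²)
R = -I*√10*(1 + 2*I*√10) (R = ((√2*√(-5))*(1 + 2*(√2*√(-5))))*(-1) = ((√2*(I*√5))*(1 + 2*(√2*(I*√5))))*(-1) = ((I*√10)*(1 + 2*(I*√10)))*(-1) = ((I*√10)*(1 + 2*I*√10))*(-1) = (I*√10*(1 + 2*I*√10))*(-1) = -I*√10*(1 + 2*I*√10) ≈ 20.0 - 3.1623*I)
P(h, L) = h + 2*L (P(h, L) = (L + h) + L = h + 2*L)
(P(7, R) - 891)² = ((7 + 2*(20 - I*√10)) - 891)² = ((7 + (40 - 2*I*√10)) - 891)² = ((47 - 2*I*√10) - 891)² = (-844 - 2*I*√10)²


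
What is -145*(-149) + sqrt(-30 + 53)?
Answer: 21605 + sqrt(23) ≈ 21610.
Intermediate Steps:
-145*(-149) + sqrt(-30 + 53) = 21605 + sqrt(23)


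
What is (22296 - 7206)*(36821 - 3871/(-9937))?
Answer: 5521342693320/9937 ≈ 5.5563e+8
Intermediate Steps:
(22296 - 7206)*(36821 - 3871/(-9937)) = 15090*(36821 - 3871*(-1/9937)) = 15090*(36821 + 3871/9937) = 15090*(365894148/9937) = 5521342693320/9937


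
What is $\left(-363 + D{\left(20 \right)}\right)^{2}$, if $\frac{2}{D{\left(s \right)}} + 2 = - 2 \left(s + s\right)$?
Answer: $\frac{221533456}{1681} \approx 1.3179 \cdot 10^{5}$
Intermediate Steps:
$D{\left(s \right)} = \frac{2}{-2 - 4 s}$ ($D{\left(s \right)} = \frac{2}{-2 - 2 \left(s + s\right)} = \frac{2}{-2 - 2 \cdot 2 s} = \frac{2}{-2 - 4 s}$)
$\left(-363 + D{\left(20 \right)}\right)^{2} = \left(-363 - \frac{1}{1 + 2 \cdot 20}\right)^{2} = \left(-363 - \frac{1}{1 + 40}\right)^{2} = \left(-363 - \frac{1}{41}\right)^{2} = \left(- \frac{14884}{41}\right)^{2} = \frac{221533456}{1681}$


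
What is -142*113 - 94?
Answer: -16140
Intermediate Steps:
-142*113 - 94 = -16046 - 94 = -16140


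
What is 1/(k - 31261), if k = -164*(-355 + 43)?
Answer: 1/19907 ≈ 5.0234e-5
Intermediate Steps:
k = 51168 (k = -164*(-312) = 51168)
1/(k - 31261) = 1/(51168 - 31261) = 1/19907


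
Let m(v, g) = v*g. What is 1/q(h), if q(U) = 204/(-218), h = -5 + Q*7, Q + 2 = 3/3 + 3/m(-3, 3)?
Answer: -109/102 ≈ -1.0686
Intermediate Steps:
m(v, g) = g*v
Q = -4/3 (Q = -2 + (3/3 + 3/((3*(-3)))) = -2 + (3*(1/3) + 3/(-9)) = -2 + (1 + 3*(-1/9)) = -2 + (1 - 1/3) = -2 + 2/3 = -4/3 ≈ -1.3333)
h = -43/3 (h = -5 - 4/3*7 = -5 - 28/3 = -43/3 ≈ -14.333)
q(U) = -102/109 (q(U) = 204*(-1/218) = -102/109)
1/q(h) = 1/(-102/109) = -109/102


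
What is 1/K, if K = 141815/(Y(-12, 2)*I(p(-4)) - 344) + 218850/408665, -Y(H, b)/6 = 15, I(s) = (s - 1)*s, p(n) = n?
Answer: -175235552/11497122515 ≈ -0.015242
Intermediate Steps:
I(s) = s*(-1 + s) (I(s) = (-1 + s)*s = s*(-1 + s))
Y(H, b) = -90 (Y(H, b) = -6*15 = -90)
K = -11497122515/175235552 (K = 141815/(-(-360)*(-1 - 4) - 344) + 218850/408665 = 141815/(-(-360)*(-5) - 344) + 218850*(1/408665) = 141815/(-90*20 - 344) + 43770/81733 = 141815/(-1800 - 344) + 43770/81733 = 141815/(-2144) + 43770/81733 = 141815*(-1/2144) + 43770/81733 = -141815/2144 + 43770/81733 = -11497122515/175235552 ≈ -65.609)
1/K = 1/(-11497122515/175235552) = -175235552/11497122515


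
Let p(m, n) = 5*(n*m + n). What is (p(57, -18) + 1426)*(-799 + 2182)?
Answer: -5247102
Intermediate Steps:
p(m, n) = 5*n + 5*m*n (p(m, n) = 5*(m*n + n) = 5*(n + m*n) = 5*n + 5*m*n)
(p(57, -18) + 1426)*(-799 + 2182) = (5*(-18)*(1 + 57) + 1426)*(-799 + 2182) = (5*(-18)*58 + 1426)*1383 = (-5220 + 1426)*1383 = -3794*1383 = -5247102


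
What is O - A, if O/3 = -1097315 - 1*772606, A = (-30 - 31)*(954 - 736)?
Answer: -5596465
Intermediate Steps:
A = -13298 (A = -61*218 = -13298)
O = -5609763 (O = 3*(-1097315 - 1*772606) = 3*(-1097315 - 772606) = 3*(-1869921) = -5609763)
O - A = -5609763 - 1*(-13298) = -5609763 + 13298 = -5596465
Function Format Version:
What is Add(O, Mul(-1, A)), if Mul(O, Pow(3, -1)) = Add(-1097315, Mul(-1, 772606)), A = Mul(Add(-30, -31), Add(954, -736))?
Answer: -5596465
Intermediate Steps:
A = -13298 (A = Mul(-61, 218) = -13298)
O = -5609763 (O = Mul(3, Add(-1097315, Mul(-1, 772606))) = Mul(3, Add(-1097315, -772606)) = Mul(3, -1869921) = -5609763)
Add(O, Mul(-1, A)) = Add(-5609763, Mul(-1, -13298)) = Add(-5609763, 13298) = -5596465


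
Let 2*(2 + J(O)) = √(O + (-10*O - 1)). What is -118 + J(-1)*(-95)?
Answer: 72 - 95*√2 ≈ -62.350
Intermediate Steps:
J(O) = -2 + √(-1 - 9*O)/2 (J(O) = -2 + √(O + (-10*O - 1))/2 = -2 + √(O + (-1 - 10*O))/2 = -2 + √(-1 - 9*O)/2)
-118 + J(-1)*(-95) = -118 + (-2 + √(-1 - 9*(-1))/2)*(-95) = -118 + (-2 + √(-1 + 9)/2)*(-95) = -118 + (-2 + √8/2)*(-95) = -118 + (-2 + (2*√2)/2)*(-95) = -118 + (-2 + √2)*(-95) = -118 + (190 - 95*√2) = 72 - 95*√2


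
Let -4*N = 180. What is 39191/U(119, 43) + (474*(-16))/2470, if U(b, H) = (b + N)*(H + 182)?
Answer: -2947183/4112550 ≈ -0.71663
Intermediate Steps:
N = -45 (N = -1/4*180 = -45)
U(b, H) = (-45 + b)*(182 + H) (U(b, H) = (b - 45)*(H + 182) = (-45 + b)*(182 + H))
39191/U(119, 43) + (474*(-16))/2470 = 39191/(-8190 - 45*43 + 182*119 + 43*119) + (474*(-16))/2470 = 39191/(-8190 - 1935 + 21658 + 5117) - 7584*1/2470 = 39191/16650 - 3792/1235 = -2947183/4112550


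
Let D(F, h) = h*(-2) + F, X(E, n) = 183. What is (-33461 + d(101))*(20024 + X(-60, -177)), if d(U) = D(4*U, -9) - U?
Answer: -669659980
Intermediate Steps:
D(F, h) = F - 2*h (D(F, h) = -2*h + F = F - 2*h)
d(U) = 18 + 3*U (d(U) = (4*U - 2*(-9)) - U = (4*U + 18) - U = (18 + 4*U) - U = 18 + 3*U)
(-33461 + d(101))*(20024 + X(-60, -177)) = (-33461 + (18 + 3*101))*(20024 + 183) = (-33461 + (18 + 303))*20207 = (-33461 + 321)*20207 = -33140*20207 = -669659980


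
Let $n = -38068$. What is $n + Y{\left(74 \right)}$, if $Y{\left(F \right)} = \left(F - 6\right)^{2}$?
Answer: $-33444$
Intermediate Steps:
$Y{\left(F \right)} = \left(-6 + F\right)^{2}$
$n + Y{\left(74 \right)} = -38068 + \left(-6 + 74\right)^{2} = -38068 + 68^{2} = -38068 + 4624 = -33444$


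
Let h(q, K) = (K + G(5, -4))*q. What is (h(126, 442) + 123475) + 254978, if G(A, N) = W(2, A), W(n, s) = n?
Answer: 434397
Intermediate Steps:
G(A, N) = 2
h(q, K) = q*(2 + K) (h(q, K) = (K + 2)*q = (2 + K)*q = q*(2 + K))
(h(126, 442) + 123475) + 254978 = (126*(2 + 442) + 123475) + 254978 = (126*444 + 123475) + 254978 = (55944 + 123475) + 254978 = 179419 + 254978 = 434397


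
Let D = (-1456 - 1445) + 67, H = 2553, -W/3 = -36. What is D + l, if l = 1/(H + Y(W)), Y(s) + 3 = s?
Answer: -7532771/2658 ≈ -2834.0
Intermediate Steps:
W = 108 (W = -3*(-36) = 108)
Y(s) = -3 + s
l = 1/2658 (l = 1/(2553 + (-3 + 108)) = 1/(2553 + 105) = 1/2658 ≈ 0.00037622)
D = -2834 (D = -2901 + 67 = -2834)
D + l = -2834 + 1/2658 = -7532771/2658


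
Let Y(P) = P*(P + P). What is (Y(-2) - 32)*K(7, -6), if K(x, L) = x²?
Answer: -1176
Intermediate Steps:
Y(P) = 2*P² (Y(P) = P*(2*P) = 2*P²)
(Y(-2) - 32)*K(7, -6) = (2*(-2)² - 32)*7² = (2*4 - 32)*49 = (8 - 32)*49 = -24*49 = -1176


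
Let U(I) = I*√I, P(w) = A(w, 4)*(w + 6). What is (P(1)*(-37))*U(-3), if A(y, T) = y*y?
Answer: 777*I*√3 ≈ 1345.8*I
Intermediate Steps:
A(y, T) = y²
P(w) = w²*(6 + w) (P(w) = w²*(w + 6) = w²*(6 + w))
U(I) = I^(3/2)
(P(1)*(-37))*U(-3) = ((1²*(6 + 1))*(-37))*(-3)^(3/2) = ((1*7)*(-37))*(-3*I*√3) = (7*(-37))*(-3*I*√3) = -(-777)*I*√3 = 777*I*√3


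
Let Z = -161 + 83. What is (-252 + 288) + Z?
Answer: -42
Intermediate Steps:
Z = -78
(-252 + 288) + Z = (-252 + 288) - 78 = 36 - 78 = -42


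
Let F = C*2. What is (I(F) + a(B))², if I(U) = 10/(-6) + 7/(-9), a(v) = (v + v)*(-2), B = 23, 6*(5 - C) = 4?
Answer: 722500/81 ≈ 8919.8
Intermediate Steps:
C = 13/3 (C = 5 - ⅙*4 = 5 - ⅔ = 13/3 ≈ 4.3333)
a(v) = -4*v (a(v) = (2*v)*(-2) = -4*v)
F = 26/3 (F = (13/3)*2 = 26/3 ≈ 8.6667)
I(U) = -22/9 (I(U) = 10*(-⅙) + 7*(-⅑) = -5/3 - 7/9 = -22/9)
(I(F) + a(B))² = (-22/9 - 4*23)² = (-22/9 - 92)² = (-850/9)² = 722500/81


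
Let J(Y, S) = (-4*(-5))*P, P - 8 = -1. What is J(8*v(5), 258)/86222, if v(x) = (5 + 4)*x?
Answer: 70/43111 ≈ 0.0016237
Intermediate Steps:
P = 7 (P = 8 - 1 = 7)
v(x) = 9*x
J(Y, S) = 140 (J(Y, S) = -4*(-5)*7 = 20*7 = 140)
J(8*v(5), 258)/86222 = 140/86222 = 140*(1/86222) = 70/43111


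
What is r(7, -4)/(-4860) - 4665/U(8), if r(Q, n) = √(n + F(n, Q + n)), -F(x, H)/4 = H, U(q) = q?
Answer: -4665/8 - I/1215 ≈ -583.13 - 0.00082305*I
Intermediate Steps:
F(x, H) = -4*H
r(Q, n) = √(-4*Q - 3*n) (r(Q, n) = √(n - 4*(Q + n)) = √(n + (-4*Q - 4*n)) = √(-4*Q - 3*n))
r(7, -4)/(-4860) - 4665/U(8) = √(-4*7 - 3*(-4))/(-4860) - 4665/8 = √(-28 + 12)*(-1/4860) - 4665*⅛ = √(-16)*(-1/4860) - 4665/8 = (4*I)*(-1/4860) - 4665/8 = -I/1215 - 4665/8 = -4665/8 - I/1215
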